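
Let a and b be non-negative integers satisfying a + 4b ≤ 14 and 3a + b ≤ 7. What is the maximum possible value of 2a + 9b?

(a,b)=(1,3) is feasible, giving 29.
(a,b)=(0,3) is feasible, giving 27.
(a,b)=(1,2) is feasible, giving 20.
No feasible integer point exceeds 29.

29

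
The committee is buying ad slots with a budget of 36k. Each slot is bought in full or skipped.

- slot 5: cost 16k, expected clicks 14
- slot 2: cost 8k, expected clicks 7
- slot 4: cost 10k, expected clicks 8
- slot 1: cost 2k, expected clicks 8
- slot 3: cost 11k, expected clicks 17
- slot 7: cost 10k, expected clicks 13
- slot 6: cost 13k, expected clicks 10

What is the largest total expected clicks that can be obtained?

This is a 0-1 knapsack instance.
slot 2 + slot 1 + slot 3 + slot 7: cost 8 + 2 + 11 + 10 = 31 ≤ 36, expected clicks 7 + 8 + 17 + 13 = 45.
slot 1 + slot 3 + slot 7 + slot 6: cost 2 + 11 + 10 + 13 = 36 ≤ 36, expected clicks 8 + 17 + 13 + 10 = 48.
slot 4 + slot 1 + slot 3 + slot 7: cost 10 + 2 + 11 + 10 = 33 ≤ 36, expected clicks 8 + 8 + 17 + 13 = 46.
Best is slot 1, slot 3, slot 7, and slot 6 with total expected clicks 48.

48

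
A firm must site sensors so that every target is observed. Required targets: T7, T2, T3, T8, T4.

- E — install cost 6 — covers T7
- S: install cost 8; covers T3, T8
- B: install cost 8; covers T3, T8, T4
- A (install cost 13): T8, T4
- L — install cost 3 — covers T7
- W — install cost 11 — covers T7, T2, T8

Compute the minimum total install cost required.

This is an integer covering problem.
The greedy cost-per-new-target heuristic would pick B, L, and W for 22, but a cheaper cover exists.
Choose B and W: together they cover T7, T2, T3, T8, T4 — every target.
Total install cost: 8 + 11 = 19.
No cover costs less than 19.

19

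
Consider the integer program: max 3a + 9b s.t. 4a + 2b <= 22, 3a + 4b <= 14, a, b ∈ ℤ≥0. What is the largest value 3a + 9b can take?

27

(a,b)=(0,3): 4·0+2·3=6≤22, 3·0+4·3=12≤14, objective 27.
(a,b)=(1,2): 4·1+2·2=8≤22, 3·1+4·2=11≤14, objective 21.
(a,b)=(0,2): 4·0+2·2=4≤22, 3·0+4·2=8≤14, objective 18.
No feasible integer point exceeds 27.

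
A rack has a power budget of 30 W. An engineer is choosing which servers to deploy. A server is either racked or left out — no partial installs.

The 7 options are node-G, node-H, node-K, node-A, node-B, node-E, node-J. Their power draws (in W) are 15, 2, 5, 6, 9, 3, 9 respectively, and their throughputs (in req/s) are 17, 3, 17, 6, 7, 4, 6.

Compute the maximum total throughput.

Allowing fractional choices, the relaxed optimum would be about 46.0, but servers are indivisible.
node-G + node-H + node-K + node-A: power draw 15 + 2 + 5 + 6 = 28 ≤ 30, throughput 17 + 3 + 17 + 6 = 43.
node-G + node-H + node-K + node-E: power draw 15 + 2 + 5 + 3 = 25 ≤ 30, throughput 17 + 3 + 17 + 4 = 41.
node-G + node-K + node-A + node-E: power draw 15 + 5 + 6 + 3 = 29 ≤ 30, throughput 17 + 17 + 6 + 4 = 44.
Best is node-G, node-K, node-A, and node-E with total throughput 44.

44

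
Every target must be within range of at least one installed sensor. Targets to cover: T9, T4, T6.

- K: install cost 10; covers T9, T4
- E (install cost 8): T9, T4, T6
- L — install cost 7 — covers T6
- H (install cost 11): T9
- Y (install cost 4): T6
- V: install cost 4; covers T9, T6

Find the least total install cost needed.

8

E alone covers T9, T4, T6 — every target.
Total install cost: 8.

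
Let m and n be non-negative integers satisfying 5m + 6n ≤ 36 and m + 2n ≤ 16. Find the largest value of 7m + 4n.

49

(m,n)=(7,0) is feasible, giving 49.
(m,n)=(6,1) is feasible, giving 46.
The best lattice point is (7,0), giving 49.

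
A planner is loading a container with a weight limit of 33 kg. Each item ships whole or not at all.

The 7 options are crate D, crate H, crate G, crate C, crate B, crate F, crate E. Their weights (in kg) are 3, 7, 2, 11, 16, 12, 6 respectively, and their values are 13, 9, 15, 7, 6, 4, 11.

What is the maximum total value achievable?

55

Take crate D, crate H, crate G, crate C, and crate E: weight 3 + 7 + 2 + 11 + 6 = 29 ≤ 33, value 13 + 9 + 15 + 7 + 11 = 55.
No other feasible combination does better.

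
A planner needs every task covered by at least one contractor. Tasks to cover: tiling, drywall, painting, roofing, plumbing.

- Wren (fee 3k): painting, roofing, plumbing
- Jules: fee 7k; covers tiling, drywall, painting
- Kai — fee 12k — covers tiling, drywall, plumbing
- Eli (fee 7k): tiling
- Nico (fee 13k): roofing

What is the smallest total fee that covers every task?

10

Choose Wren and Jules: together they cover tiling, drywall, painting, roofing, plumbing — every task.
Total fee: 3 + 7 = 10.
No cover costs less than 10.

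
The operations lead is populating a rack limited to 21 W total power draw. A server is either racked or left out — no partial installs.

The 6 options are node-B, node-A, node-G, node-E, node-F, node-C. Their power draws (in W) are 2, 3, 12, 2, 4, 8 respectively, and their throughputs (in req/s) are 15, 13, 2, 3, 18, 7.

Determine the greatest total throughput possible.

56

node-B + node-A + node-E + node-F + node-C: power draw 2 + 3 + 2 + 4 + 8 = 19 ≤ 21, throughput 15 + 13 + 3 + 18 + 7 = 56.
node-B + node-A + node-F + node-C: power draw 2 + 3 + 4 + 8 = 17 ≤ 21, throughput 15 + 13 + 18 + 7 = 53.
node-B + node-A + node-E + node-F: power draw 2 + 3 + 2 + 4 = 11 ≤ 21, throughput 15 + 13 + 3 + 18 = 49.
Best is node-B, node-A, node-E, node-F, and node-C with total throughput 56.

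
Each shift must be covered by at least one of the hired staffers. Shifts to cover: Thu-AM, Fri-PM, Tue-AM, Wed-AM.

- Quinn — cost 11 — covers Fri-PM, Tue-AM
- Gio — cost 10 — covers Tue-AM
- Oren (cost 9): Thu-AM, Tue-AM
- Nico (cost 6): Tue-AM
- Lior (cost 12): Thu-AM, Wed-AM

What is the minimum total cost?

23

This is an integer covering problem.
Choose Quinn and Lior: together they cover Thu-AM, Fri-PM, Tue-AM, Wed-AM — every shift.
Total cost: 11 + 12 = 23.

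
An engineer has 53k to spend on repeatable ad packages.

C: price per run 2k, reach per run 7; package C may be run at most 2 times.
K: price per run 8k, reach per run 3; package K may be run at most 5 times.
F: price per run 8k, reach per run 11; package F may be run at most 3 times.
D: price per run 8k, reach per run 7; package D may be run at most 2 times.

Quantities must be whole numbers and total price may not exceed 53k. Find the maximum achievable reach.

This is a bounded integer knapsack.
C has the best ratio (7/2); taking only C gives at most 2×7 = 14 (stopped by the supply cap of 2).
Mixing does better — 2×C, 1×K, 3×F, and 2×D: price 52 ≤ 53, reach 2·7 + 1·3 + 3·11 + 2·7 = 64.

64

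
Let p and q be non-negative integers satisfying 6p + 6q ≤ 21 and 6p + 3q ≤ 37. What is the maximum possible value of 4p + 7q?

(p,q)=(0,3): 6·0+6·3=18≤21, 6·0+3·3=9≤37, objective 21.
(p,q)=(1,2): 6·1+6·2=18≤21, 6·1+3·2=12≤37, objective 18.
Maximum is 21 at (p,q)=(0,3).

21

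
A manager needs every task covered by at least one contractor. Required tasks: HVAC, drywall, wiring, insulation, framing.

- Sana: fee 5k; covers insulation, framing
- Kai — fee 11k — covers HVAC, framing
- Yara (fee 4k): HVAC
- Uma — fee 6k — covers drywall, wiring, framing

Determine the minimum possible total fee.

15

This is a weighted set-cover instance.
Choose Sana, Yara, and Uma: together they cover HVAC, drywall, wiring, insulation, framing — every task.
Total fee: 5 + 4 + 6 = 15.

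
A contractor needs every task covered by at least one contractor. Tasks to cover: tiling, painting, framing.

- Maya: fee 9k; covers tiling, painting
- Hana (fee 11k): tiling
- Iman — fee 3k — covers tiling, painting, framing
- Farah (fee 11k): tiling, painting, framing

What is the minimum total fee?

Iman alone covers tiling, painting, framing — every task.
Total fee: 3.
No cover costs less than 3.

3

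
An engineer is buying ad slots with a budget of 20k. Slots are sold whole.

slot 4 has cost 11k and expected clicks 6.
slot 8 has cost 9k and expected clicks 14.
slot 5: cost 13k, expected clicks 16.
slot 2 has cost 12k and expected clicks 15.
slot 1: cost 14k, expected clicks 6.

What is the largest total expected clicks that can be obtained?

20

Allowing fractional choices, the relaxed optimum would be about 27.8, but ad slots are indivisible.
slot 5: cost 13 ≤ 20, expected clicks 16.
slot 4 + slot 8: cost 11 + 9 = 20 ≤ 20, expected clicks 6 + 14 = 20.
slot 2: cost 12 ≤ 20, expected clicks 15.
Best is slot 4 and slot 8 with total expected clicks 20.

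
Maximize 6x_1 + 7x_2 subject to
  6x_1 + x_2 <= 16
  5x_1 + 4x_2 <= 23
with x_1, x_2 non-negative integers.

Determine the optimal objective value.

35

(x_1,x_2)=(0,5): 6·0+1·5=5≤16, 5·0+4·5=20≤23, objective 35.
(x_1,x_2)=(1,4): 6·1+1·4=10≤16, 5·1+4·4=21≤23, objective 34.
(x_1,x_2)=(0,4): 6·0+1·4=4≤16, 5·0+4·4=16≤23, objective 28.
No feasible integer point exceeds 35.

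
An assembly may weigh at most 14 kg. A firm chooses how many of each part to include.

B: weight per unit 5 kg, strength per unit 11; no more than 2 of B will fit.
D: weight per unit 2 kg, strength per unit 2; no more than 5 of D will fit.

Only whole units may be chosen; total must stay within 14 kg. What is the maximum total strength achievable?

B has the best ratio (11/5); taking only B gives at most 2×11 = 22 (stopped by the weight limit).
Mixing does better — 2×B and 2×D: weight 14 ≤ 14, strength 2·11 + 2·2 = 26.

26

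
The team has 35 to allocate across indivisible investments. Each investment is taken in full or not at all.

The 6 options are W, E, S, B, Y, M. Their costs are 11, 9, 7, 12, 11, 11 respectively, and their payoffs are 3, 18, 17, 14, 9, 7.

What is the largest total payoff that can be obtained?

Allowing fractional choices, the relaxed optimum would be about 54.7, but investments are indivisible.
E + S + Y: cost 9 + 7 + 11 = 27 ≤ 35, payoff 18 + 17 + 9 = 44.
E + S + B: cost 9 + 7 + 12 = 28 ≤ 35, payoff 18 + 17 + 14 = 49.
E + S + M: cost 9 + 7 + 11 = 27 ≤ 35, payoff 18 + 17 + 7 = 42.
Best is E, S, and B with total payoff 49.

49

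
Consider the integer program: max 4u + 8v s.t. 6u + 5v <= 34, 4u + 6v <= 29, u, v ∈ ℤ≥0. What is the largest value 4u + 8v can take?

36

(u,v)=(1,4) is feasible, giving 36.
(u,v)=(0,4) is feasible, giving 32.
No feasible integer point exceeds 36.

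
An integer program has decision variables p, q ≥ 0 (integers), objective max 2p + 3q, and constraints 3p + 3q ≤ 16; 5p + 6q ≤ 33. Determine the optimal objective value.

15

Relaxing integrality, the LP optimum is 16.00 at (p,q) = (0, 5.33), which is not an integer point.
(p,q)=(0,5): 3·0+3·5=15≤16, 5·0+6·5=30≤33, objective 15.
(p,q)=(1,4): 3·1+3·4=15≤16, 5·1+6·4=29≤33, objective 14.
(p,q)=(0,4): 3·0+3·4=12≤16, 5·0+6·4=24≤33, objective 12.
The best lattice point is (0,5), giving 15.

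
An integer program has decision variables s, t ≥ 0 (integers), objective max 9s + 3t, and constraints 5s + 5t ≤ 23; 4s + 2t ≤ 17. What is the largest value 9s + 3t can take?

36

(s,t)=(4,0) is feasible, giving 36.
(s,t)=(3,1) is feasible, giving 30.
Maximum is 36 at (s,t)=(4,0).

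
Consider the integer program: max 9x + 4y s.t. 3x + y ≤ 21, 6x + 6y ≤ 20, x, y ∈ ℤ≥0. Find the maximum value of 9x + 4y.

(x,y)=(3,0): 3·3+1·0=9≤21, 6·3+6·0=18≤20, objective 27.
(x,y)=(2,1): 3·2+1·1=7≤21, 6·2+6·1=18≤20, objective 22.
(x,y)=(2,0): 3·2+1·0=6≤21, 6·2+6·0=12≤20, objective 18.
Maximum is 27 at (x,y)=(3,0).

27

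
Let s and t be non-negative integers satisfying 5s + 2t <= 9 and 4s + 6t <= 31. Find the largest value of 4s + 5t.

Relaxing integrality, the LP optimum is 22.50 at (s,t) = (0, 4.5), which is not an integer point.
(s,t)=(0,4): 5·0+2·4=8≤9, 4·0+6·4=24≤31, objective 20.
(s,t)=(0,3): 5·0+2·3=6≤9, 4·0+6·3=18≤31, objective 15.
No feasible integer point exceeds 20.

20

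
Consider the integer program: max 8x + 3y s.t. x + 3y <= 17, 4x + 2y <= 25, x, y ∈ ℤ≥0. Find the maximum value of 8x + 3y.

(x,y)=(6,0) is feasible, giving 48.
(x,y)=(5,1) is feasible, giving 43.
(x,y)=(5,0) is feasible, giving 40.
No feasible integer point exceeds 48.

48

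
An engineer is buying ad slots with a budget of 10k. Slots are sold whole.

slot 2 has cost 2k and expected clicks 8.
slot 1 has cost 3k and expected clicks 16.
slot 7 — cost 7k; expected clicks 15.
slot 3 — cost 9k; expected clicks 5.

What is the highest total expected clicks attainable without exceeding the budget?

31

This is an integer program with binary decision variables.
Allowing fractional choices, the relaxed optimum would be about 34.7, but ad slots are indivisible.
slot 1 + slot 7: cost 3 + 7 = 10 ≤ 10, expected clicks 16 + 15 = 31.
slot 2 + slot 1: cost 2 + 3 = 5 ≤ 10, expected clicks 8 + 16 = 24.
slot 2 + slot 7: cost 2 + 7 = 9 ≤ 10, expected clicks 8 + 15 = 23.
Best is slot 1 and slot 7 with total expected clicks 31.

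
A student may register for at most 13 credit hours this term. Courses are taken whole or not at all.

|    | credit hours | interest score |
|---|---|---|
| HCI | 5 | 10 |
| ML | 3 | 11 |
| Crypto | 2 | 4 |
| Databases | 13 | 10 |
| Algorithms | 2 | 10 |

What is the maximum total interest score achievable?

Take HCI, ML, Crypto, and Algorithms: credit hours 5 + 3 + 2 + 2 = 12 ≤ 13, interest score 10 + 11 + 4 + 10 = 35.
No other feasible combination does better.

35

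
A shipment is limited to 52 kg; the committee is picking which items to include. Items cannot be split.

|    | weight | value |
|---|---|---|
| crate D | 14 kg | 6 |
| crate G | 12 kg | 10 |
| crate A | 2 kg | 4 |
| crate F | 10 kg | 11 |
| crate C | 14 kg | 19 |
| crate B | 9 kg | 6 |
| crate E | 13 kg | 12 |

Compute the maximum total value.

Take crate G, crate A, crate F, crate C, and crate E: weight 12 + 2 + 10 + 14 + 13 = 51 ≤ 52, value 10 + 4 + 11 + 19 + 12 = 56.
No other feasible combination does better.

56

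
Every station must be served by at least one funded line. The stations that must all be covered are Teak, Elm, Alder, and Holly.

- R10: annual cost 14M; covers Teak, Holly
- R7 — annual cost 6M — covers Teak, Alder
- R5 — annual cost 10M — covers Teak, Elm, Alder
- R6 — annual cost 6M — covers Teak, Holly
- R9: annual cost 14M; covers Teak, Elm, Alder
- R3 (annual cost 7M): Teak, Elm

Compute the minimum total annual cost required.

16

This is a weighted set-cover instance.
The greedy cost-per-new-station heuristic would pick R7, R6, and R3 for 19, but a cheaper cover exists.
Choose R5 and R6: together they cover Teak, Elm, Alder, Holly — every station.
Total annual cost: 10 + 6 = 16.
No cover costs less than 16.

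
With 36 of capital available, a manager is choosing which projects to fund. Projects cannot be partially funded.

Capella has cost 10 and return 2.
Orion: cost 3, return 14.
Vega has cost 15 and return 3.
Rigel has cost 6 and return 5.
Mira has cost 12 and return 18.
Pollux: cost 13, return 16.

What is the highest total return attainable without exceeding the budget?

53

Allowing fractional choices, the relaxed optimum would be about 53.4, but projects are indivisible.
Orion + Rigel + Mira + Pollux: cost 3 + 6 + 12 + 13 = 34 ≤ 36, return 14 + 5 + 18 + 16 = 53.
Orion + Mira + Pollux: cost 3 + 12 + 13 = 28 ≤ 36, return 14 + 18 + 16 = 48.
Best is Orion, Rigel, Mira, and Pollux with total return 53.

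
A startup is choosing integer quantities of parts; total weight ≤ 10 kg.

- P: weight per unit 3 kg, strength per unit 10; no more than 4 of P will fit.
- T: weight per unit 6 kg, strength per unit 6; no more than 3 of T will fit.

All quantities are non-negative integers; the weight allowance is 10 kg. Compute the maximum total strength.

30

2×P: weight 6 ≤ 10, strength 2·10 = 20.
3×P: weight 9 ≤ 10, strength 3·10 = 30.
Best is 30.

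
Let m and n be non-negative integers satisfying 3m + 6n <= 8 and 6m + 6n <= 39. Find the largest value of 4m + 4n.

8

The continuous relaxation peaks at (2.67, 0) with value 10.67; rounding to a feasible lattice point costs some objective.
(m,n)=(2,0): 3·2+6·0=6≤8, 6·2+6·0=12≤39, objective 8.
(m,n)=(1,0): 3·1+6·0=3≤8, 6·1+6·0=6≤39, objective 4.
Maximum is 8 at (m,n)=(2,0).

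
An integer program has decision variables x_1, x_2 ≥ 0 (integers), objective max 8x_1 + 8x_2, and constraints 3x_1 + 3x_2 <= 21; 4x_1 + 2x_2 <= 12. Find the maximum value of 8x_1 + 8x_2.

48

(x_1,x_2)=(0,6): 3·0+3·6=18≤21, 4·0+2·6=12≤12, objective 48.
(x_1,x_2)=(0,5): 3·0+3·5=15≤21, 4·0+2·5=10≤12, objective 40.
Maximum is 48 at (x_1,x_2)=(0,6).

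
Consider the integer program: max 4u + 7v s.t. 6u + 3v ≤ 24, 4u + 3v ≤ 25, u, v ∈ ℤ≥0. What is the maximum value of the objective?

56

(u,v)=(0,8) is feasible, giving 56.
(u,v)=(0,7) is feasible, giving 49.
No feasible integer point exceeds 56.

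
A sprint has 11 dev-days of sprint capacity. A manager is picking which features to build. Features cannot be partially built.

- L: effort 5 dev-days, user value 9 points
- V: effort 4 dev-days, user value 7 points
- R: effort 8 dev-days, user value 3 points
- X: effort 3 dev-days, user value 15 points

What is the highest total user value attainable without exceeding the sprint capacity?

This is an integer program with binary decision variables.
Take L and X: effort 5 + 3 = 8 ≤ 11, user value 9 + 15 = 24.
No other feasible combination does better.

24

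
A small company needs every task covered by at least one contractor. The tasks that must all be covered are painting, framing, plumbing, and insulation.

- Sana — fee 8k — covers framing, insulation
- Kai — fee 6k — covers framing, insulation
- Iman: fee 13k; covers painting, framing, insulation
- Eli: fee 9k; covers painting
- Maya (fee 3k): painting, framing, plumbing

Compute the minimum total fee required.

Choose Kai and Maya: together they cover painting, framing, plumbing, insulation — every task.
Total fee: 6 + 3 = 9.
No cover costs less than 9.

9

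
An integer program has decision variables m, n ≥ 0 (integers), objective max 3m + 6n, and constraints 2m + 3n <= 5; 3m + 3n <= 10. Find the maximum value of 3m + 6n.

9

(m,n)=(1,1) is feasible, giving 9.
(m,n)=(0,1) is feasible, giving 6.
(m,n)=(2,0) is feasible, giving 6.
(m,n)=(1,0) is feasible, giving 3.
Maximum is 9 at (m,n)=(1,1).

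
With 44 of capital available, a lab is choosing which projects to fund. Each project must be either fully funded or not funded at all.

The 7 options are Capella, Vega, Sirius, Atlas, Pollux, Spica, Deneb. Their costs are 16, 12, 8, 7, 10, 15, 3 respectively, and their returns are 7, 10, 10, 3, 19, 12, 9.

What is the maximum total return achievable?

53

Treat it as a binary knapsack problem.
Take Sirius, Atlas, Pollux, Spica, and Deneb: cost 8 + 7 + 10 + 15 + 3 = 43 ≤ 44, return 10 + 3 + 19 + 12 + 9 = 53.
No other feasible combination does better.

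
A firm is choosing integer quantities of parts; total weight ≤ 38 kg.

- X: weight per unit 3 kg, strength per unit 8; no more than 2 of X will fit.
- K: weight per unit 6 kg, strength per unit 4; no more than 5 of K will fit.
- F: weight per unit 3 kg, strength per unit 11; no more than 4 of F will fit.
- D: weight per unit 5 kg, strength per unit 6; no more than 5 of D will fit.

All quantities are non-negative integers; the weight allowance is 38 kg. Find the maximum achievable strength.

F has the best ratio (11/3); taking only F gives at most 4×11 = 44 (stopped by the supply cap of 4).
Mixing does better — 2×X, 4×F, and 4×D: weight 38 ≤ 38, strength 2·8 + 4·11 + 4·6 = 84.

84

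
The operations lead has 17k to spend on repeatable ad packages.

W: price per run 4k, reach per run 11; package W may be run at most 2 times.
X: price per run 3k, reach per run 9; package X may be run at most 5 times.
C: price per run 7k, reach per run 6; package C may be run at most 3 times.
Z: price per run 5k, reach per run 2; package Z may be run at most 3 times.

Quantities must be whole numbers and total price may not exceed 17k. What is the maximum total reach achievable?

This is a bounded integer knapsack.
2×W and 3×X: price 17 ≤ 17, reach 2·11 + 3·9 = 49.
1×W and 4×X: price 16 ≤ 17, reach 1·11 + 4·9 = 47.
Best is 49.

49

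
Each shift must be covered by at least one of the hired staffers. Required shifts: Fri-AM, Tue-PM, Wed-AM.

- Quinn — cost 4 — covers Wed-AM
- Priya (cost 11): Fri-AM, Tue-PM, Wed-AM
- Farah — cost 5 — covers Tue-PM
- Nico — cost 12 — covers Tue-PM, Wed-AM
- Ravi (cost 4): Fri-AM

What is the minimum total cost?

11

This is a weighted set-cover instance.
Priya alone covers Fri-AM, Tue-PM, Wed-AM — every shift.
Total cost: 11.
No cover costs less than 11.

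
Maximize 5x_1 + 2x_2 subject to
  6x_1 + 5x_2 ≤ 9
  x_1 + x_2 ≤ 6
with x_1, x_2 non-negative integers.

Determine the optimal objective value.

Relaxing integrality, the LP optimum is 7.50 at (x_1,x_2) = (1.5, 0), which is not an integer point.
(x_1,x_2)=(1,0): 6·1+5·0=6≤9, 1·1+1·0=1≤6, objective 5.
(x_1,x_2)=(0,1): 6·0+5·1=5≤9, 1·0+1·1=1≤6, objective 2.
(x_1,x_2)=(0,0): 6·0+5·0=0≤9, 1·0+1·0=0≤6, objective 0.
No feasible integer point exceeds 5.

5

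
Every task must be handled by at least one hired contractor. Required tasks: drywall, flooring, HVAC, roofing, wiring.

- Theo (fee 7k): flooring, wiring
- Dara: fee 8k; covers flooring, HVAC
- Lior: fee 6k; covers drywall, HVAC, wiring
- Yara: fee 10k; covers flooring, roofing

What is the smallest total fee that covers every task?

16

Choose Lior and Yara: together they cover drywall, flooring, HVAC, roofing, wiring — every task.
Total fee: 6 + 10 = 16.
No cover costs less than 16.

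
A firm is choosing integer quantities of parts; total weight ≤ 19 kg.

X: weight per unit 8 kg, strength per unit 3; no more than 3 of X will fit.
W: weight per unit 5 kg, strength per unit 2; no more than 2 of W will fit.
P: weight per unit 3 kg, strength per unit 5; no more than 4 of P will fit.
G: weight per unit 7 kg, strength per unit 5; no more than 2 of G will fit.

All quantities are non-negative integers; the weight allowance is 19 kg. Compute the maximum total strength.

25

P has the best ratio (5/3); taking only P gives at most 4×5 = 20 (stopped by the supply cap of 4).
Mixing does better — 4×P and 1×G: weight 19 ≤ 19, strength 4·5 + 1·5 = 25.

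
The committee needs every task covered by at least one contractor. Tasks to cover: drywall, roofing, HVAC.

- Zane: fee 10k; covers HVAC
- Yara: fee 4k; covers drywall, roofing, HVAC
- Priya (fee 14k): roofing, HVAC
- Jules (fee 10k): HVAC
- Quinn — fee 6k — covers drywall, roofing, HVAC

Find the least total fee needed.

This is a weighted set-cover instance.
Yara alone covers drywall, roofing, HVAC — every task.
Total fee: 4.

4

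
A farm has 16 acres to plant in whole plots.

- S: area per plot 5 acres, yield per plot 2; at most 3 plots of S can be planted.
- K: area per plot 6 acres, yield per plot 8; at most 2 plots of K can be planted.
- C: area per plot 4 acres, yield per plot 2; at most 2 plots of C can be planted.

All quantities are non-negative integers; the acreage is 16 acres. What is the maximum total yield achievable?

18

2×K and 1×C: area 16 ≤ 16, yield 2·8 + 1·2 = 18.
2×K: area 12 ≤ 16, yield 2·8 = 16.
Best is 18.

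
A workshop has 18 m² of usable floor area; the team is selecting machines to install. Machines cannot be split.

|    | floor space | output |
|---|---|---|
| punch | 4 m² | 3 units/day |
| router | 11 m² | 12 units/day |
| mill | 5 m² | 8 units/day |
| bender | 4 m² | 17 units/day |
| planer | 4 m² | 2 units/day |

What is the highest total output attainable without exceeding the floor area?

30

This is an integer program with binary decision variables.
Take punch, mill, bender, and planer: floor space 4 + 5 + 4 + 4 = 17 ≤ 18, output 3 + 8 + 17 + 2 = 30.
No other feasible combination does better.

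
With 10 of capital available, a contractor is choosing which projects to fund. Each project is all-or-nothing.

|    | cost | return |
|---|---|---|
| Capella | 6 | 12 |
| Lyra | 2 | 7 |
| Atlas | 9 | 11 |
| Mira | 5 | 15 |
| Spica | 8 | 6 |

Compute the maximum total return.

Treat it as a binary knapsack problem.
Capella + Lyra: cost 6 + 2 = 8 ≤ 10, return 12 + 7 = 19.
Lyra + Mira: cost 2 + 5 = 7 ≤ 10, return 7 + 15 = 22.
Mira: cost 5 ≤ 10, return 15.
Best is Lyra and Mira with total return 22.

22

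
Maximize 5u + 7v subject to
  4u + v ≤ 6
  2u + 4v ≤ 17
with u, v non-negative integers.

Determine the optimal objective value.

28

Relaxing integrality, the LP optimum is 30.50 at (u,v) = (0.5, 4), which is not an integer point.
(u,v)=(0,4): 4·0+1·4=4≤6, 2·0+4·4=16≤17, objective 28.
(u,v)=(0,3): 4·0+1·3=3≤6, 2·0+4·3=12≤17, objective 21.
The best lattice point is (0,4), giving 28.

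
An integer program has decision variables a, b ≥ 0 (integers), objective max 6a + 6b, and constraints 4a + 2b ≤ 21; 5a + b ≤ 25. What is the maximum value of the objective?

60

The continuous relaxation peaks at (0, 10.5) with value 63.00; rounding to a feasible lattice point costs some objective.
(a,b)=(0,10): 4·0+2·10=20≤21, 5·0+1·10=10≤25, objective 60.
(a,b)=(0,9): 4·0+2·9=18≤21, 5·0+1·9=9≤25, objective 54.
The best lattice point is (0,10), giving 60.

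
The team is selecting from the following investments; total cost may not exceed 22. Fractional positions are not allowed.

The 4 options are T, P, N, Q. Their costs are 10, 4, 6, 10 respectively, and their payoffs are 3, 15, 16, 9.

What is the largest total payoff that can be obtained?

Allowing fractional choices, the relaxed optimum would be about 40.6, but investments are indivisible.
P + N + Q: cost 4 + 6 + 10 = 20 ≤ 22, payoff 15 + 16 + 9 = 40.
P + N: cost 4 + 6 = 10 ≤ 22, payoff 15 + 16 = 31.
T + P + N: cost 10 + 4 + 6 = 20 ≤ 22, payoff 3 + 15 + 16 = 34.
Best is P, N, and Q with total payoff 40.

40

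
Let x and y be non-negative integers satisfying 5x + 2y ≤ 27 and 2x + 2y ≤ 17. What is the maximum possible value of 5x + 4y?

35

The continuous relaxation peaks at (3.33, 5.17) with value 37.33; rounding to a feasible lattice point costs some objective.
(x,y)=(3,5): 5·3+2·5=25≤27, 2·3+2·5=16≤17, objective 35.
(x,y)=(2,6): 5·2+2·6=22≤27, 2·2+2·6=16≤17, objective 34.
(x,y)=(3,4): 5·3+2·4=23≤27, 2·3+2·4=14≤17, objective 31.
Maximum is 35 at (x,y)=(3,5).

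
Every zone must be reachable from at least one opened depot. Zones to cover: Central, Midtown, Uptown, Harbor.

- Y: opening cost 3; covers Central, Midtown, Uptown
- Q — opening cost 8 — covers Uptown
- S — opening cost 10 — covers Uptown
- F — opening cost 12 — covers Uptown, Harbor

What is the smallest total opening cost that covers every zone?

15

This is a weighted set-cover instance.
Choose Y and F: together they cover Central, Midtown, Uptown, Harbor — every zone.
Total opening cost: 3 + 12 = 15.
No cover costs less than 15.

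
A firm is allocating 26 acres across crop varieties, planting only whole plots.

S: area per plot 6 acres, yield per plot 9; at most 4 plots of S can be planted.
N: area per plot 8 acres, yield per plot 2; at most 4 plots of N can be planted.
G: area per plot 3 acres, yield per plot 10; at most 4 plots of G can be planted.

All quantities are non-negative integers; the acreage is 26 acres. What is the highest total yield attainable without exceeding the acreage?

This is a bounded integer knapsack.
G has the best ratio (10/3); taking only G gives at most 4×10 = 40 (stopped by the supply cap of 4).
Mixing does better — 2×S and 4×G: area 24 ≤ 26, yield 2·9 + 4·10 = 58.

58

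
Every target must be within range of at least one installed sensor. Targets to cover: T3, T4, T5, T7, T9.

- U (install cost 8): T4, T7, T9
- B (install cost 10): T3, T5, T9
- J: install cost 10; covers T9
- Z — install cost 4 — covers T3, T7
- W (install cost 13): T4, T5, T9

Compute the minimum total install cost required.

17

Choose Z and W: together they cover T3, T4, T5, T7, T9 — every target.
Total install cost: 4 + 13 = 17.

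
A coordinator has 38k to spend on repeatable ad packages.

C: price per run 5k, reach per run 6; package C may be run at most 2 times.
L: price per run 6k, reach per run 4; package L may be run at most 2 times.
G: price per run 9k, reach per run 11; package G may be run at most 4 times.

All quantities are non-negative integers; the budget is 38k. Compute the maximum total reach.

G has the best ratio (11/9); taking only G gives at most 4×11 = 44 (stopped by the price limit).
Mixing does better — 2×C and 3×G: price 37 ≤ 38, reach 2·6 + 3·11 = 45.

45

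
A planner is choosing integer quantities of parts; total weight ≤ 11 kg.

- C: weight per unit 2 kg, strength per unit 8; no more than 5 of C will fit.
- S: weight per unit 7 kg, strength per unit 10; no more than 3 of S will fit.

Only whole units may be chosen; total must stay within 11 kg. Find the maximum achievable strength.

40

C has the best ratio (8/2); taking only C gives at most 5×8 = 40 (stopped by the weight limit).
Optimal: 5×C: weight 10 ≤ 11, strength 5·8 = 40.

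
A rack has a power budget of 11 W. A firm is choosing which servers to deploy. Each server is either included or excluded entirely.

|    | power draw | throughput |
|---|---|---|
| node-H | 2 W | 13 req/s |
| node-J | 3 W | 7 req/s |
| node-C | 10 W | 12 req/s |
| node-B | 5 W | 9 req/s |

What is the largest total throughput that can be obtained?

29

Allowing fractional choices, the relaxed optimum would be about 30.2, but servers are indivisible.
node-H + node-J + node-B: power draw 2 + 3 + 5 = 10 ≤ 11, throughput 13 + 7 + 9 = 29.
node-H + node-B: power draw 2 + 5 = 7 ≤ 11, throughput 13 + 9 = 22.
node-H + node-J: power draw 2 + 3 = 5 ≤ 11, throughput 13 + 7 = 20.
Best is node-H, node-J, and node-B with total throughput 29.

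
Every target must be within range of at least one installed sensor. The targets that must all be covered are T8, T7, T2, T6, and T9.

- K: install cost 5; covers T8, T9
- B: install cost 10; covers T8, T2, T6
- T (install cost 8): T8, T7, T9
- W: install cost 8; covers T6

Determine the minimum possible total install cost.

18

This is an integer covering problem.
Choose B and T: together they cover T8, T7, T2, T6, T9 — every target.
Total install cost: 10 + 8 = 18.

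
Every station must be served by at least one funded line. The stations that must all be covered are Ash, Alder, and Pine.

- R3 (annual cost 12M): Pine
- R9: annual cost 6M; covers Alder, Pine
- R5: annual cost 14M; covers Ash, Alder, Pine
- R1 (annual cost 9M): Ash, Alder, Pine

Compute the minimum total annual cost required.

The greedy cost-per-new-station heuristic would pick R9 and R1 for 15, but a cheaper cover exists.
R1 alone covers Ash, Alder, Pine — every station.
Total annual cost: 9.
No cover costs less than 9.

9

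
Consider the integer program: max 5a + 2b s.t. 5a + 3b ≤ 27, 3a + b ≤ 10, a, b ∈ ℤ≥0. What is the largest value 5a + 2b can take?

(a,b)=(1,7): 5·1+3·7=26≤27, 3·1+1·7=10≤10, objective 19.
(a,b)=(1,6): 5·1+3·6=23≤27, 3·1+1·6=9≤10, objective 17.
Maximum is 19 at (a,b)=(1,7).

19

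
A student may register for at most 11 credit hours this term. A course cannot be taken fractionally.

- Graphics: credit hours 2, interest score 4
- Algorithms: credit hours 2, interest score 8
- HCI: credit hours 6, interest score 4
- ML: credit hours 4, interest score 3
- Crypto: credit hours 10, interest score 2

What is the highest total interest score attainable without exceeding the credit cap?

16

Treat it as a binary knapsack problem.
Take Graphics, Algorithms, and HCI: credit hours 2 + 2 + 6 = 10 ≤ 11, interest score 4 + 8 + 4 = 16.
No other feasible combination does better.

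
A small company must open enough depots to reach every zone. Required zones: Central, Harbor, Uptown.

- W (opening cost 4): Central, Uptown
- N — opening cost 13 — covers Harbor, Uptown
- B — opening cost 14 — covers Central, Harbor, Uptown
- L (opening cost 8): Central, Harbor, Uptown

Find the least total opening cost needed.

The greedy cost-per-new-zone heuristic would pick W and L for 12, but a cheaper cover exists.
L alone covers Central, Harbor, Uptown — every zone.
Total opening cost: 8.
No cover costs less than 8.

8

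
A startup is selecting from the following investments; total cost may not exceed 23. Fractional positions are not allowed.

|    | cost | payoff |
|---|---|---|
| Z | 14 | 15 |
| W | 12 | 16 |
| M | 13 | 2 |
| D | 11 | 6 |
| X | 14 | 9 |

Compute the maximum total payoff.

Allowing fractional choices, the relaxed optimum would be about 27.8, but investments are indivisible.
W + D: cost 12 + 11 = 23 ≤ 23, payoff 16 + 6 = 22.
Z: cost 14 ≤ 23, payoff 15.
W: cost 12 ≤ 23, payoff 16.
Best is W and D with total payoff 22.

22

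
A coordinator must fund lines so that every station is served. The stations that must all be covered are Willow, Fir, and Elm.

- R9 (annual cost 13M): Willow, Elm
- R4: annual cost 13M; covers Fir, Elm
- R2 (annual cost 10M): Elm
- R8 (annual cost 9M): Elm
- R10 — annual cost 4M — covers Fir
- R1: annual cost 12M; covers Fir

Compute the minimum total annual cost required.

Choose R9 and R10: together they cover Willow, Fir, Elm — every station.
Total annual cost: 13 + 4 = 17.
No cover costs less than 17.

17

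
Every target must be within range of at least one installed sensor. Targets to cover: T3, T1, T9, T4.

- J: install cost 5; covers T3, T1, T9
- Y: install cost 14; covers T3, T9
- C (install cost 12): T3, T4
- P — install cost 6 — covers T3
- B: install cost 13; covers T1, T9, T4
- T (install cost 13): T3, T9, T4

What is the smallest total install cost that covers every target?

This is a weighted set-cover instance.
Choose J and C: together they cover T3, T1, T9, T4 — every target.
Total install cost: 5 + 12 = 17.

17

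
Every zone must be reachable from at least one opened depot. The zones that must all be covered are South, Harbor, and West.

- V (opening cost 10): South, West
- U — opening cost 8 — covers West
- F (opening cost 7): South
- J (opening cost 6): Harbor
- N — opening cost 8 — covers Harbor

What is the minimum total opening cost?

16

Choose V and J: together they cover South, Harbor, West — every zone.
Total opening cost: 10 + 6 = 16.
No cover costs less than 16.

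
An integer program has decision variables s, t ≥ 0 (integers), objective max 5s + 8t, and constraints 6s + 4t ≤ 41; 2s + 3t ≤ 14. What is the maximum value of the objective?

The continuous relaxation peaks at (0, 4.67) with value 37.33; rounding to a feasible lattice point costs some objective.
(s,t)=(1,4): 6·1+4·4=22≤41, 2·1+3·4=14≤14, objective 37.
(s,t)=(2,3): 6·2+4·3=24≤41, 2·2+3·3=13≤14, objective 34.
(s,t)=(0,4): 6·0+4·4=16≤41, 2·0+3·4=12≤14, objective 32.
(s,t)=(1,3): 6·1+4·3=18≤41, 2·1+3·3=11≤14, objective 29.
Maximum is 37 at (s,t)=(1,4).

37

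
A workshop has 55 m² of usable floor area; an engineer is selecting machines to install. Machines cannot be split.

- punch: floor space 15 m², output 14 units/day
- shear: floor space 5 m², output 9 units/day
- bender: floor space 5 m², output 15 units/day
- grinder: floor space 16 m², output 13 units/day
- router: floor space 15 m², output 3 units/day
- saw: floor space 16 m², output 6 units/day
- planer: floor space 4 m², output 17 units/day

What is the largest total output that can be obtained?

Allowing fractional choices, the relaxed optimum would be about 71.8, but machines are indivisible.
punch + bender + grinder + router + planer: floor space 15 + 5 + 16 + 15 + 4 = 55 ≤ 55, output 14 + 15 + 13 + 3 + 17 = 62.
punch + shear + bender + saw + planer: floor space 15 + 5 + 5 + 16 + 4 = 45 ≤ 55, output 14 + 9 + 15 + 6 + 17 = 61.
punch + shear + bender + grinder + planer: floor space 15 + 5 + 5 + 16 + 4 = 45 ≤ 55, output 14 + 9 + 15 + 13 + 17 = 68.
Best is punch, shear, bender, grinder, and planer with total output 68.

68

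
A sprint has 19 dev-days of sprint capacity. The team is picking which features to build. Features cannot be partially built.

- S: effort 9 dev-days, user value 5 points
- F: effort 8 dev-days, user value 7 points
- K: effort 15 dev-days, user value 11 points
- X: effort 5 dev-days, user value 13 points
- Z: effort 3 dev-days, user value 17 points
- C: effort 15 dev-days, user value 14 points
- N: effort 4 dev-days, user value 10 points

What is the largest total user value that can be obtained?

40

Allowing fractional choices, the relaxed optimum would be about 46.5, but features are indivisible.
X + Z + N: effort 5 + 3 + 4 = 12 ≤ 19, user value 13 + 17 + 10 = 40.
S + X + Z: effort 9 + 5 + 3 = 17 ≤ 19, user value 5 + 13 + 17 = 35.
F + X + Z: effort 8 + 5 + 3 = 16 ≤ 19, user value 7 + 13 + 17 = 37.
Best is X, Z, and N with total user value 40.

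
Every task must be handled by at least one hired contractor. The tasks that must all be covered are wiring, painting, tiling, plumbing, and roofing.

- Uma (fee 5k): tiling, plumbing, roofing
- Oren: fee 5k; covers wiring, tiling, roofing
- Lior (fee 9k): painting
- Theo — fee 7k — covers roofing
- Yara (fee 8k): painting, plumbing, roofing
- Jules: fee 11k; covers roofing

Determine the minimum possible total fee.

13

The greedy cost-per-new-task heuristic would pick Uma, Oren, and Yara for 18, but a cheaper cover exists.
Choose Oren and Yara: together they cover wiring, painting, tiling, plumbing, roofing — every task.
Total fee: 5 + 8 = 13.
No cover costs less than 13.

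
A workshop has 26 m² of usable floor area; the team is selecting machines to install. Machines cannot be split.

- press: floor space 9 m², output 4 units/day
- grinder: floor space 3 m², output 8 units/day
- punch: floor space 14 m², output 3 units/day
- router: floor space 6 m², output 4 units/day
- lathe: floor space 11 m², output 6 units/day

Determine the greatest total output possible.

Allowing fractional choices, the relaxed optimum would be about 20.7, but machines are indivisible.
press + grinder + lathe: floor space 9 + 3 + 11 = 23 ≤ 26, output 4 + 8 + 6 = 18.
press + grinder + router: floor space 9 + 3 + 6 = 18 ≤ 26, output 4 + 8 + 4 = 16.
grinder + router + lathe: floor space 3 + 6 + 11 = 20 ≤ 26, output 8 + 4 + 6 = 18.
The maximum output is 18; one optimal choice is grinder, router, and lathe.

18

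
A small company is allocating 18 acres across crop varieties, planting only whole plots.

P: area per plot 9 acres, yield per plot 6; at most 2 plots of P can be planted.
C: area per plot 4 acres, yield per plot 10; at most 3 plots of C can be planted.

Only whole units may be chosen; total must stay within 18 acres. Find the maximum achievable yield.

1×P and 2×C: area 17 ≤ 18, yield 1·6 + 2·10 = 26.
3×C: area 12 ≤ 18, yield 3·10 = 30.
Best is 30.

30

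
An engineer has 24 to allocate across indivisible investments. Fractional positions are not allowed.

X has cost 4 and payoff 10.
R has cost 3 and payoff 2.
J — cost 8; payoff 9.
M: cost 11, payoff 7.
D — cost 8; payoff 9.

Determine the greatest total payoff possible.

Treat it as a binary knapsack problem.
Take X, R, J, and D: cost 4 + 3 + 8 + 8 = 23 ≤ 24, payoff 10 + 2 + 9 + 9 = 30.
No other feasible combination does better.

30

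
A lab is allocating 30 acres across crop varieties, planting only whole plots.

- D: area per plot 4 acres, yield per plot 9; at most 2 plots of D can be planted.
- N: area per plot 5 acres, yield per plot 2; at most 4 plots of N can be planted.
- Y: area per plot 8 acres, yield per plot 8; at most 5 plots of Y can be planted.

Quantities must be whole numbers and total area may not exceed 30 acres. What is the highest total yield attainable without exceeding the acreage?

Take 2×D, 1×N, and 2×Y: area 29 ≤ 30, yield 2·9 + 1·2 + 2·8 = 36.
D has the best ratio (9/4) and is taken to its limit of 2; remaining capacity is filled optimally with the others.

36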